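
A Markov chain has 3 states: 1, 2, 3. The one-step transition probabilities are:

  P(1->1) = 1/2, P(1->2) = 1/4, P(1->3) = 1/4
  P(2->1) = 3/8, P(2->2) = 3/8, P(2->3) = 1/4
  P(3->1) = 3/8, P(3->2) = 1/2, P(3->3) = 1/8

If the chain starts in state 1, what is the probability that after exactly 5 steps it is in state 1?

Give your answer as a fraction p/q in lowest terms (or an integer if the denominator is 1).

Answer: 3511/8192

Derivation:
Computing P^5 by repeated multiplication:
P^1 =
  1: [1/2, 1/4, 1/4]
  2: [3/8, 3/8, 1/4]
  3: [3/8, 1/2, 1/8]
P^2 =
  1: [7/16, 11/32, 7/32]
  2: [27/64, 23/64, 7/32]
  3: [27/64, 11/32, 15/64]
P^3 =
  1: [55/128, 89/256, 57/256]
  2: [219/512, 179/512, 57/256]
  3: [219/512, 45/128, 113/512]
P^4 =
  1: [439/1024, 715/2048, 455/2048]
  2: [1755/4096, 1431/4096, 455/2048]
  3: [1755/4096, 715/2048, 911/4096]
P^5 =
  1: [3511/8192, 5721/16384, 3641/16384]
  2: [14043/32768, 11443/32768, 3641/16384]
  3: [14043/32768, 2861/8192, 7281/32768]

(P^5)[1 -> 1] = 3511/8192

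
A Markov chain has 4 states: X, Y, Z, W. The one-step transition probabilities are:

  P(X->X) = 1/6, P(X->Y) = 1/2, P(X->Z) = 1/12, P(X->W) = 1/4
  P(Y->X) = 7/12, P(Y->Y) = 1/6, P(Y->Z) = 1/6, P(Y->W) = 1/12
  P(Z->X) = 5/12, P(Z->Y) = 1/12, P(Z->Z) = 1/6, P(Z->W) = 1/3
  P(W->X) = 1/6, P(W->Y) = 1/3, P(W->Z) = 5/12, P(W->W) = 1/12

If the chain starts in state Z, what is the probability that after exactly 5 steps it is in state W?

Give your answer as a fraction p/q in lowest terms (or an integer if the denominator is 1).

Computing P^5 by repeated multiplication:
P^1 =
  X: [1/6, 1/2, 1/12, 1/4]
  Y: [7/12, 1/6, 1/6, 1/12]
  Z: [5/12, 1/12, 1/6, 1/3]
  W: [1/6, 1/3, 5/12, 1/12]
P^2 =
  X: [19/48, 37/144, 31/144, 19/144]
  Y: [5/18, 13/36, 5/36, 2/9]
  Z: [35/144, 25/72, 31/144, 7/36]
  W: [59/144, 29/144, 25/144, 31/144]
P^3 =
  X: [283/864, 523/1728, 1/6, 13/64]
  Y: [19/54, 41/144, 43/216, 71/432]
  Z: [631/1728, 151/576, 337/1728, 307/1728]
  W: [127/432, 187/576, 161/864, 337/1728]
P^4 =
  X: [6935/20736, 3067/10368, 3943/20736, 931/5184]
  Y: [193/576, 191/648, 925/5184, 497/2592]
  Z: [187/576, 6257/20736, 1873/10368, 4001/20736]
  W: [803/2304, 365/1296, 3959/20736, 1855/10368]
P^5 =
  X: [83971/248832, 24239/82944, 45709/248832, 46435/248832]
  Y: [20783/62208, 18379/62208, 3871/20736, 3811/20736]
  Z: [83995/248832, 4541/15552, 15581/82944, 7573/41472]
  W: [82549/248832, 73841/248832, 15125/82944, 15689/82944]

(P^5)[Z -> W] = 7573/41472

Answer: 7573/41472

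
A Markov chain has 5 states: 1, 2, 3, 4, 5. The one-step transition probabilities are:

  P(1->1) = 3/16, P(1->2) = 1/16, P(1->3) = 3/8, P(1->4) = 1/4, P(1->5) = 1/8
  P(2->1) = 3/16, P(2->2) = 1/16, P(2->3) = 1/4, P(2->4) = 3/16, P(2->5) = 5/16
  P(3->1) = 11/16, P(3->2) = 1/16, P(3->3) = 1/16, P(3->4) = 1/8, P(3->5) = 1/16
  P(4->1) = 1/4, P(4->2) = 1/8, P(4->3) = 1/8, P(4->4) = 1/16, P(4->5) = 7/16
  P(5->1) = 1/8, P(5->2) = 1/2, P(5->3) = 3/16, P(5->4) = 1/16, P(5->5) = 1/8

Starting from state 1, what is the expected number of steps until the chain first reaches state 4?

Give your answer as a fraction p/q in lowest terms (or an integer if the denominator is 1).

Let h_i = expected steps to first reach 4 from state i.
Boundary: h_4 = 0.
First-step equations for the other states:
  h_1 = 1 + 3/16*h_1 + 1/16*h_2 + 3/8*h_3 + 1/4*h_4 + 1/8*h_5
  h_2 = 1 + 3/16*h_1 + 1/16*h_2 + 1/4*h_3 + 3/16*h_4 + 5/16*h_5
  h_3 = 1 + 11/16*h_1 + 1/16*h_2 + 1/16*h_3 + 1/8*h_4 + 1/16*h_5
  h_5 = 1 + 1/8*h_1 + 1/2*h_2 + 3/16*h_3 + 1/16*h_4 + 1/8*h_5

Substituting h_4 = 0 and rearranging gives the linear system (I - Q) h = 1:
  [13/16, -1/16, -3/8, -1/8] . (h_1, h_2, h_3, h_5) = 1
  [-3/16, 15/16, -1/4, -5/16] . (h_1, h_2, h_3, h_5) = 1
  [-11/16, -1/16, 15/16, -1/16] . (h_1, h_2, h_3, h_5) = 1
  [-1/8, -1/2, -3/16, 7/8] . (h_1, h_2, h_3, h_5) = 1

Solving yields:
  h_1 = 38984/7247
  h_2 = 42552/7247
  h_3 = 42304/7247
  h_5 = 47232/7247

Starting state is 1, so the expected hitting time is h_1 = 38984/7247.

Answer: 38984/7247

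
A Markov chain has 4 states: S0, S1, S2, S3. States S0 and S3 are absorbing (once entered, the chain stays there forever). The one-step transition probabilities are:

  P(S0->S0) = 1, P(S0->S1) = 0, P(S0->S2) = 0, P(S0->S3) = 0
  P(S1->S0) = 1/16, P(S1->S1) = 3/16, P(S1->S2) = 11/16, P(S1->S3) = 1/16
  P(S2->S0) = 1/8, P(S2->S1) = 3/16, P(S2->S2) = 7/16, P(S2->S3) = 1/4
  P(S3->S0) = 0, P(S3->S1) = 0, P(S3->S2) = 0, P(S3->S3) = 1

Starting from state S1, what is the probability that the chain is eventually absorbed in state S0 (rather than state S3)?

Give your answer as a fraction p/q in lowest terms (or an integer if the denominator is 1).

Answer: 31/84

Derivation:
Let a_i = P(absorbed in S0 | start in state i).
Boundary conditions: a_S0 = 1, a_S3 = 0.
For each transient state i, a_i = sum_j P(i->j) * a_j:
  a_S1 = 1/16*a_S0 + 3/16*a_S1 + 11/16*a_S2 + 1/16*a_S3
  a_S2 = 1/8*a_S0 + 3/16*a_S1 + 7/16*a_S2 + 1/4*a_S3

Substituting a_S0 = 1 and a_S3 = 0, rearrange to (I - Q) a = r where r[i] = P(i -> S0):
  [13/16, -11/16] . (a_S1, a_S2) = 1/16
  [-3/16, 9/16] . (a_S1, a_S2) = 1/8

Solving yields:
  a_S1 = 31/84
  a_S2 = 29/84

Starting state is S1, so the absorption probability is a_S1 = 31/84.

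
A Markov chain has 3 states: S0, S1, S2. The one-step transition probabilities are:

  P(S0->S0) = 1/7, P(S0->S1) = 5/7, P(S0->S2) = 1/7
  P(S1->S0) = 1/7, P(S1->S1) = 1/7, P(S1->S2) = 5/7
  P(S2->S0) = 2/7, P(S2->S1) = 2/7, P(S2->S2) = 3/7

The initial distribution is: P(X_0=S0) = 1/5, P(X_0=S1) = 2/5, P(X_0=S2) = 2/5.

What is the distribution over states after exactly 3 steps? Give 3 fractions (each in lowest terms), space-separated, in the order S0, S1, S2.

Answer: 358/1715 566/1715 113/245

Derivation:
Propagating the distribution step by step (d_{t+1} = d_t * P):
d_0 = (S0=1/5, S1=2/5, S2=2/5)
  d_1[S0] = 1/5*1/7 + 2/5*1/7 + 2/5*2/7 = 1/5
  d_1[S1] = 1/5*5/7 + 2/5*1/7 + 2/5*2/7 = 11/35
  d_1[S2] = 1/5*1/7 + 2/5*5/7 + 2/5*3/7 = 17/35
d_1 = (S0=1/5, S1=11/35, S2=17/35)
  d_2[S0] = 1/5*1/7 + 11/35*1/7 + 17/35*2/7 = 52/245
  d_2[S1] = 1/5*5/7 + 11/35*1/7 + 17/35*2/7 = 16/49
  d_2[S2] = 1/5*1/7 + 11/35*5/7 + 17/35*3/7 = 113/245
d_2 = (S0=52/245, S1=16/49, S2=113/245)
  d_3[S0] = 52/245*1/7 + 16/49*1/7 + 113/245*2/7 = 358/1715
  d_3[S1] = 52/245*5/7 + 16/49*1/7 + 113/245*2/7 = 566/1715
  d_3[S2] = 52/245*1/7 + 16/49*5/7 + 113/245*3/7 = 113/245
d_3 = (S0=358/1715, S1=566/1715, S2=113/245)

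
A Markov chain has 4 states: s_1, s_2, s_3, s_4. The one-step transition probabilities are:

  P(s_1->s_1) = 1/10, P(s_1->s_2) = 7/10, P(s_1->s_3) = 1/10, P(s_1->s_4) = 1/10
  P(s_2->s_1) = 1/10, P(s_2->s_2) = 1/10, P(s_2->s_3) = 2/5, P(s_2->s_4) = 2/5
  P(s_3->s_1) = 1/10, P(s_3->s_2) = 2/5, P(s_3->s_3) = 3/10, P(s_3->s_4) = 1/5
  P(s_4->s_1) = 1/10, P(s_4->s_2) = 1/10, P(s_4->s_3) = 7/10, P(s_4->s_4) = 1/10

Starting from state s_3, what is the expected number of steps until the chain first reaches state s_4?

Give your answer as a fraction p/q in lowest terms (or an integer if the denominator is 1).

Answer: 1300/333

Derivation:
Let h_i = expected steps to first reach s_4 from state i.
Boundary: h_s_4 = 0.
First-step equations for the other states:
  h_s_1 = 1 + 1/10*h_s_1 + 7/10*h_s_2 + 1/10*h_s_3 + 1/10*h_s_4
  h_s_2 = 1 + 1/10*h_s_1 + 1/10*h_s_2 + 2/5*h_s_3 + 2/5*h_s_4
  h_s_3 = 1 + 1/10*h_s_1 + 2/5*h_s_2 + 3/10*h_s_3 + 1/5*h_s_4

Substituting h_s_4 = 0 and rearranging gives the linear system (I - Q) h = 1:
  [9/10, -7/10, -1/10] . (h_s_1, h_s_2, h_s_3) = 1
  [-1/10, 9/10, -2/5] . (h_s_1, h_s_2, h_s_3) = 1
  [-1/10, -2/5, 7/10] . (h_s_1, h_s_2, h_s_3) = 1

Solving yields:
  h_s_1 = 1370/333
  h_s_2 = 1100/333
  h_s_3 = 1300/333

Starting state is s_3, so the expected hitting time is h_s_3 = 1300/333.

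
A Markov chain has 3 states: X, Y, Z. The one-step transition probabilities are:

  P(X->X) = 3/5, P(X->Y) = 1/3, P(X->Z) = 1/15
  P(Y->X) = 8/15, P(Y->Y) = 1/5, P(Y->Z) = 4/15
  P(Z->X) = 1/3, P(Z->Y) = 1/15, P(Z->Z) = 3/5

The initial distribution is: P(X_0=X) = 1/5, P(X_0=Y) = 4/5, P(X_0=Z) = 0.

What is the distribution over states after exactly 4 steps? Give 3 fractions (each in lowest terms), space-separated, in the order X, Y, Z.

Answer: 131684/253125 20051/84375 61288/253125

Derivation:
Propagating the distribution step by step (d_{t+1} = d_t * P):
d_0 = (X=1/5, Y=4/5, Z=0)
  d_1[X] = 1/5*3/5 + 4/5*8/15 + 0*1/3 = 41/75
  d_1[Y] = 1/5*1/3 + 4/5*1/5 + 0*1/15 = 17/75
  d_1[Z] = 1/5*1/15 + 4/5*4/15 + 0*3/5 = 17/75
d_1 = (X=41/75, Y=17/75, Z=17/75)
  d_2[X] = 41/75*3/5 + 17/75*8/15 + 17/75*1/3 = 118/225
  d_2[Y] = 41/75*1/3 + 17/75*1/5 + 17/75*1/15 = 91/375
  d_2[Z] = 41/75*1/15 + 17/75*4/15 + 17/75*3/5 = 262/1125
d_2 = (X=118/225, Y=91/375, Z=262/1125)
  d_3[X] = 118/225*3/5 + 91/375*8/15 + 262/1125*1/3 = 8804/16875
  d_3[Y] = 118/225*1/3 + 91/375*1/5 + 262/1125*1/15 = 4031/16875
  d_3[Z] = 118/225*1/15 + 91/375*4/15 + 262/1125*3/5 = 808/3375
d_3 = (X=8804/16875, Y=4031/16875, Z=808/3375)
  d_4[X] = 8804/16875*3/5 + 4031/16875*8/15 + 808/3375*1/3 = 131684/253125
  d_4[Y] = 8804/16875*1/3 + 4031/16875*1/5 + 808/3375*1/15 = 20051/84375
  d_4[Z] = 8804/16875*1/15 + 4031/16875*4/15 + 808/3375*3/5 = 61288/253125
d_4 = (X=131684/253125, Y=20051/84375, Z=61288/253125)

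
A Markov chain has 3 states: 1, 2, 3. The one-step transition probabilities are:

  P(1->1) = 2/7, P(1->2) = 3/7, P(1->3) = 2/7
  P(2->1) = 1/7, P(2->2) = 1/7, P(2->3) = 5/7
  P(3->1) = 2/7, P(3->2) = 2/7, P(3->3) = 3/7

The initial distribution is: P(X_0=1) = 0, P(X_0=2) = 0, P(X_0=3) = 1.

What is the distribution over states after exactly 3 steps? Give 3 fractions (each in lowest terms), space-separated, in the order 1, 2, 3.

Answer: 12/49 96/343 163/343

Derivation:
Propagating the distribution step by step (d_{t+1} = d_t * P):
d_0 = (1=0, 2=0, 3=1)
  d_1[1] = 0*2/7 + 0*1/7 + 1*2/7 = 2/7
  d_1[2] = 0*3/7 + 0*1/7 + 1*2/7 = 2/7
  d_1[3] = 0*2/7 + 0*5/7 + 1*3/7 = 3/7
d_1 = (1=2/7, 2=2/7, 3=3/7)
  d_2[1] = 2/7*2/7 + 2/7*1/7 + 3/7*2/7 = 12/49
  d_2[2] = 2/7*3/7 + 2/7*1/7 + 3/7*2/7 = 2/7
  d_2[3] = 2/7*2/7 + 2/7*5/7 + 3/7*3/7 = 23/49
d_2 = (1=12/49, 2=2/7, 3=23/49)
  d_3[1] = 12/49*2/7 + 2/7*1/7 + 23/49*2/7 = 12/49
  d_3[2] = 12/49*3/7 + 2/7*1/7 + 23/49*2/7 = 96/343
  d_3[3] = 12/49*2/7 + 2/7*5/7 + 23/49*3/7 = 163/343
d_3 = (1=12/49, 2=96/343, 3=163/343)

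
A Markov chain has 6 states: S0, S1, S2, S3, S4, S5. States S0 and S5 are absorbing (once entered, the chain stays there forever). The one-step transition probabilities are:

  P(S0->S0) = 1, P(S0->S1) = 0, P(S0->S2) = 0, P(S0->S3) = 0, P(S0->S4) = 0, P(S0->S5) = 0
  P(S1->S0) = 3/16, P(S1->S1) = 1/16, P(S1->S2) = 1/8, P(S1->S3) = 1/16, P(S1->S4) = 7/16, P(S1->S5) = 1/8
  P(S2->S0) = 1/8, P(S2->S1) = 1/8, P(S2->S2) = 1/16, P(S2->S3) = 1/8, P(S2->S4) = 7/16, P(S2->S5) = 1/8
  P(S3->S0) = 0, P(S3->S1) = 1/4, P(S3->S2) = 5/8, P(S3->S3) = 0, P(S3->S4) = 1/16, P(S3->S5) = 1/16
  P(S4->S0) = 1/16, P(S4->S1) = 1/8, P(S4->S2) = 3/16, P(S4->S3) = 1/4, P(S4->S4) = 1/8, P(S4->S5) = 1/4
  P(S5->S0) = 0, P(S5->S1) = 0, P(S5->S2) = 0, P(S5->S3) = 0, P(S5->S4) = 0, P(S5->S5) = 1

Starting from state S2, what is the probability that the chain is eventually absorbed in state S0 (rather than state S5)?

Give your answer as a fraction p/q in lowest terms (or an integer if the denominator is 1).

Let a_i = P(absorbed in S0 | start in state i).
Boundary conditions: a_S0 = 1, a_S5 = 0.
For each transient state i, a_i = sum_j P(i->j) * a_j:
  a_S1 = 3/16*a_S0 + 1/16*a_S1 + 1/8*a_S2 + 1/16*a_S3 + 7/16*a_S4 + 1/8*a_S5
  a_S2 = 1/8*a_S0 + 1/8*a_S1 + 1/16*a_S2 + 1/8*a_S3 + 7/16*a_S4 + 1/8*a_S5
  a_S3 = 0*a_S0 + 1/4*a_S1 + 5/8*a_S2 + 0*a_S3 + 1/16*a_S4 + 1/16*a_S5
  a_S4 = 1/16*a_S0 + 1/8*a_S1 + 3/16*a_S2 + 1/4*a_S3 + 1/8*a_S4 + 1/4*a_S5

Substituting a_S0 = 1 and a_S5 = 0, rearrange to (I - Q) a = r where r[i] = P(i -> S0):
  [15/16, -1/8, -1/16, -7/16] . (a_S1, a_S2, a_S3, a_S4) = 3/16
  [-1/8, 15/16, -1/8, -7/16] . (a_S1, a_S2, a_S3, a_S4) = 1/8
  [-1/4, -5/8, 1, -1/16] . (a_S1, a_S2, a_S3, a_S4) = 0
  [-1/8, -3/16, -1/4, 7/8] . (a_S1, a_S2, a_S3, a_S4) = 1/16

Solving yields:
  a_S1 = 35/82
  a_S2 = 1742/4469
  a_S3 = 3311/8938
  a_S4 = 1438/4469

Starting state is S2, so the absorption probability is a_S2 = 1742/4469.

Answer: 1742/4469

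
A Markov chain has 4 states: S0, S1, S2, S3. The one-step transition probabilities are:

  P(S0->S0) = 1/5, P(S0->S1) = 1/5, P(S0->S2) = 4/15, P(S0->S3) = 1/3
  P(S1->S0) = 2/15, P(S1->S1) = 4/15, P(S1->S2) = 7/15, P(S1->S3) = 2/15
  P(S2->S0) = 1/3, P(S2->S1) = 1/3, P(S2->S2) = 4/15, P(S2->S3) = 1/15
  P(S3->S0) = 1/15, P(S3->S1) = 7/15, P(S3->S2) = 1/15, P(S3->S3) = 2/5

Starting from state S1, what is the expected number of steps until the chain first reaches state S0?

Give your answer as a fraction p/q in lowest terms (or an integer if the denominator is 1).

Let h_i = expected steps to first reach S0 from state i.
Boundary: h_S0 = 0.
First-step equations for the other states:
  h_S1 = 1 + 2/15*h_S0 + 4/15*h_S1 + 7/15*h_S2 + 2/15*h_S3
  h_S2 = 1 + 1/3*h_S0 + 1/3*h_S1 + 4/15*h_S2 + 1/15*h_S3
  h_S3 = 1 + 1/15*h_S0 + 7/15*h_S1 + 1/15*h_S2 + 2/5*h_S3

Substituting h_S0 = 0 and rearranging gives the linear system (I - Q) h = 1:
  [11/15, -7/15, -2/15] . (h_S1, h_S2, h_S3) = 1
  [-1/3, 11/15, -1/15] . (h_S1, h_S2, h_S3) = 1
  [-7/15, -1/15, 3/5] . (h_S1, h_S2, h_S3) = 1

Solving yields:
  h_S1 = 288/55
  h_S2 = 237/55
  h_S3 = 342/55

Starting state is S1, so the expected hitting time is h_S1 = 288/55.

Answer: 288/55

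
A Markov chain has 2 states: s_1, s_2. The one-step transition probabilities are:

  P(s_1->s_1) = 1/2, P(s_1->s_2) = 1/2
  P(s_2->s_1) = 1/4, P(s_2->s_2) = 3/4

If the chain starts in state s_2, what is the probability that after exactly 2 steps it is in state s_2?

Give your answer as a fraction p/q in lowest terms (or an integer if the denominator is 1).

Answer: 11/16

Derivation:
Computing P^2 by repeated multiplication:
P^1 =
  s_1: [1/2, 1/2]
  s_2: [1/4, 3/4]
P^2 =
  s_1: [3/8, 5/8]
  s_2: [5/16, 11/16]

(P^2)[s_2 -> s_2] = 11/16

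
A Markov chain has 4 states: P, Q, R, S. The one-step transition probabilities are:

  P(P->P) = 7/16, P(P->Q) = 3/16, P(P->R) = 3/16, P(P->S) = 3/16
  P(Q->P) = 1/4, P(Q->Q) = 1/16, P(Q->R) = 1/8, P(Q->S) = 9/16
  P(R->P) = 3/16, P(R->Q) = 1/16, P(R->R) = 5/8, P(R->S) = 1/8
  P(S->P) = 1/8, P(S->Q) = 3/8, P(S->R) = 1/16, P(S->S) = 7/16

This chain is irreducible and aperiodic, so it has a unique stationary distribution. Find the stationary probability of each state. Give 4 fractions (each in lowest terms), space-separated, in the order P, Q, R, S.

Answer: 27/113 22/113 27/113 37/113

Derivation:
The stationary distribution satisfies pi = pi * P, i.e.:
  pi_P = 7/16*pi_P + 1/4*pi_Q + 3/16*pi_R + 1/8*pi_S
  pi_Q = 3/16*pi_P + 1/16*pi_Q + 1/16*pi_R + 3/8*pi_S
  pi_R = 3/16*pi_P + 1/8*pi_Q + 5/8*pi_R + 1/16*pi_S
  pi_S = 3/16*pi_P + 9/16*pi_Q + 1/8*pi_R + 7/16*pi_S
with normalization: pi_P + pi_Q + pi_R + pi_S = 1.

Using the first 3 balance equations plus normalization, the linear system A*pi = b is:
  [-9/16, 1/4, 3/16, 1/8] . pi = 0
  [3/16, -15/16, 1/16, 3/8] . pi = 0
  [3/16, 1/8, -3/8, 1/16] . pi = 0
  [1, 1, 1, 1] . pi = 1

Solving yields:
  pi_P = 27/113
  pi_Q = 22/113
  pi_R = 27/113
  pi_S = 37/113

Verification (pi * P):
  27/113*7/16 + 22/113*1/4 + 27/113*3/16 + 37/113*1/8 = 27/113 = pi_P  (ok)
  27/113*3/16 + 22/113*1/16 + 27/113*1/16 + 37/113*3/8 = 22/113 = pi_Q  (ok)
  27/113*3/16 + 22/113*1/8 + 27/113*5/8 + 37/113*1/16 = 27/113 = pi_R  (ok)
  27/113*3/16 + 22/113*9/16 + 27/113*1/8 + 37/113*7/16 = 37/113 = pi_S  (ok)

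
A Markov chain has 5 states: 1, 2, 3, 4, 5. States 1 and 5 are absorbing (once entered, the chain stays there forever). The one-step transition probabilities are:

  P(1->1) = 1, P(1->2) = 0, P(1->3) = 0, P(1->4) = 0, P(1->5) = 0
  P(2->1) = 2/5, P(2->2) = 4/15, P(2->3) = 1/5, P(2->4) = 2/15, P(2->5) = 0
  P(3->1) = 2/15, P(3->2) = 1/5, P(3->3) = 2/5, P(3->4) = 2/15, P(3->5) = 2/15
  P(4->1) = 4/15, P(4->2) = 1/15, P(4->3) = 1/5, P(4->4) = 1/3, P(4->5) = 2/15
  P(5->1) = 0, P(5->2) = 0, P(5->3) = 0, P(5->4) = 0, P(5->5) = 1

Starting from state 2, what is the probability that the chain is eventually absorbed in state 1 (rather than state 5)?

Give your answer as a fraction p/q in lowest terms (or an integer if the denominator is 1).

Let a_i = P(absorbed in 1 | start in state i).
Boundary conditions: a_1 = 1, a_5 = 0.
For each transient state i, a_i = sum_j P(i->j) * a_j:
  a_2 = 2/5*a_1 + 4/15*a_2 + 1/5*a_3 + 2/15*a_4 + 0*a_5
  a_3 = 2/15*a_1 + 1/5*a_2 + 2/5*a_3 + 2/15*a_4 + 2/15*a_5
  a_4 = 4/15*a_1 + 1/15*a_2 + 1/5*a_3 + 1/3*a_4 + 2/15*a_5

Substituting a_1 = 1 and a_5 = 0, rearrange to (I - Q) a = r where r[i] = P(i -> 1):
  [11/15, -1/5, -2/15] . (a_2, a_3, a_4) = 2/5
  [-1/5, 3/5, -2/15] . (a_2, a_3, a_4) = 2/15
  [-1/15, -1/5, 2/3] . (a_2, a_3, a_4) = 4/15

Solving yields:
  a_2 = 28/33
  a_3 = 65/99
  a_4 = 15/22

Starting state is 2, so the absorption probability is a_2 = 28/33.

Answer: 28/33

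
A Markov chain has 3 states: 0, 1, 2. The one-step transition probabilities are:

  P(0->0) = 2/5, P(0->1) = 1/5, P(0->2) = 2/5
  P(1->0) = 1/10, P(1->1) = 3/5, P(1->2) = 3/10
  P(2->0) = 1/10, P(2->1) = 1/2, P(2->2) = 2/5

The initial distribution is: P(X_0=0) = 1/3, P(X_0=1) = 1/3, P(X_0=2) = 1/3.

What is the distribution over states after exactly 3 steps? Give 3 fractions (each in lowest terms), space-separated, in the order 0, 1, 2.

Answer: 37/250 1501/3000 211/600

Derivation:
Propagating the distribution step by step (d_{t+1} = d_t * P):
d_0 = (0=1/3, 1=1/3, 2=1/3)
  d_1[0] = 1/3*2/5 + 1/3*1/10 + 1/3*1/10 = 1/5
  d_1[1] = 1/3*1/5 + 1/3*3/5 + 1/3*1/2 = 13/30
  d_1[2] = 1/3*2/5 + 1/3*3/10 + 1/3*2/5 = 11/30
d_1 = (0=1/5, 1=13/30, 2=11/30)
  d_2[0] = 1/5*2/5 + 13/30*1/10 + 11/30*1/10 = 4/25
  d_2[1] = 1/5*1/5 + 13/30*3/5 + 11/30*1/2 = 29/60
  d_2[2] = 1/5*2/5 + 13/30*3/10 + 11/30*2/5 = 107/300
d_2 = (0=4/25, 1=29/60, 2=107/300)
  d_3[0] = 4/25*2/5 + 29/60*1/10 + 107/300*1/10 = 37/250
  d_3[1] = 4/25*1/5 + 29/60*3/5 + 107/300*1/2 = 1501/3000
  d_3[2] = 4/25*2/5 + 29/60*3/10 + 107/300*2/5 = 211/600
d_3 = (0=37/250, 1=1501/3000, 2=211/600)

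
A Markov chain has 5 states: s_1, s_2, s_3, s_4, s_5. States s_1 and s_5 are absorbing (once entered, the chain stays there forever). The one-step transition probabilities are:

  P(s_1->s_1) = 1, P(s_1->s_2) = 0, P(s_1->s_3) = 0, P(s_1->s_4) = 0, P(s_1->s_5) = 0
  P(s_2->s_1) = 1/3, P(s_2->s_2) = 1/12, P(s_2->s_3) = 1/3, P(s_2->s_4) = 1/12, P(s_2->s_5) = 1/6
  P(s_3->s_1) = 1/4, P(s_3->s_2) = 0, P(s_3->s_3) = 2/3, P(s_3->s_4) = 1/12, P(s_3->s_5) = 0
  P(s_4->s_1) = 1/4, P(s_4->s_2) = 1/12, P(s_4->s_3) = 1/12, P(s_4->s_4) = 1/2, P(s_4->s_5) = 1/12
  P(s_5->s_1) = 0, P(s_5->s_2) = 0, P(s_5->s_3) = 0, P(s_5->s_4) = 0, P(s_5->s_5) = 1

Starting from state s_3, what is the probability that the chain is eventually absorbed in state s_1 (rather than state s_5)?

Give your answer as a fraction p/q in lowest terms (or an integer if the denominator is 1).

Let a_i = P(absorbed in s_1 | start in state i).
Boundary conditions: a_s_1 = 1, a_s_5 = 0.
For each transient state i, a_i = sum_j P(i->j) * a_j:
  a_s_2 = 1/3*a_s_1 + 1/12*a_s_2 + 1/3*a_s_3 + 1/12*a_s_4 + 1/6*a_s_5
  a_s_3 = 1/4*a_s_1 + 0*a_s_2 + 2/3*a_s_3 + 1/12*a_s_4 + 0*a_s_5
  a_s_4 = 1/4*a_s_1 + 1/12*a_s_2 + 1/12*a_s_3 + 1/2*a_s_4 + 1/12*a_s_5

Substituting a_s_1 = 1 and a_s_5 = 0, rearrange to (I - Q) a = r where r[i] = P(i -> s_1):
  [11/12, -1/3, -1/12] . (a_s_2, a_s_3, a_s_4) = 1/3
  [0, 1/3, -1/12] . (a_s_2, a_s_3, a_s_4) = 1/4
  [-1/12, -1/12, 1/2] . (a_s_2, a_s_3, a_s_4) = 1/4

Solving yields:
  a_s_2 = 191/245
  a_s_3 = 232/245
  a_s_4 = 193/245

Starting state is s_3, so the absorption probability is a_s_3 = 232/245.

Answer: 232/245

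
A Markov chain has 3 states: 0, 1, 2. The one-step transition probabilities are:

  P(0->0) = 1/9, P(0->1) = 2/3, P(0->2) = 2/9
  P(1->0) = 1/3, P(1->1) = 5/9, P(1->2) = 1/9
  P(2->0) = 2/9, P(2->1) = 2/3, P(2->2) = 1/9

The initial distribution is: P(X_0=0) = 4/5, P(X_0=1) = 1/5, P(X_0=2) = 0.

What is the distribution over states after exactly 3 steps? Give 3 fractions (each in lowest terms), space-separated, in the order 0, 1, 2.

Propagating the distribution step by step (d_{t+1} = d_t * P):
d_0 = (0=4/5, 1=1/5, 2=0)
  d_1[0] = 4/5*1/9 + 1/5*1/3 + 0*2/9 = 7/45
  d_1[1] = 4/5*2/3 + 1/5*5/9 + 0*2/3 = 29/45
  d_1[2] = 4/5*2/9 + 1/5*1/9 + 0*1/9 = 1/5
d_1 = (0=7/45, 1=29/45, 2=1/5)
  d_2[0] = 7/45*1/9 + 29/45*1/3 + 1/5*2/9 = 112/405
  d_2[1] = 7/45*2/3 + 29/45*5/9 + 1/5*2/3 = 241/405
  d_2[2] = 7/45*2/9 + 29/45*1/9 + 1/5*1/9 = 52/405
d_2 = (0=112/405, 1=241/405, 2=52/405)
  d_3[0] = 112/405*1/9 + 241/405*1/3 + 52/405*2/9 = 313/1215
  d_3[1] = 112/405*2/3 + 241/405*5/9 + 52/405*2/3 = 2189/3645
  d_3[2] = 112/405*2/9 + 241/405*1/9 + 52/405*1/9 = 517/3645
d_3 = (0=313/1215, 1=2189/3645, 2=517/3645)

Answer: 313/1215 2189/3645 517/3645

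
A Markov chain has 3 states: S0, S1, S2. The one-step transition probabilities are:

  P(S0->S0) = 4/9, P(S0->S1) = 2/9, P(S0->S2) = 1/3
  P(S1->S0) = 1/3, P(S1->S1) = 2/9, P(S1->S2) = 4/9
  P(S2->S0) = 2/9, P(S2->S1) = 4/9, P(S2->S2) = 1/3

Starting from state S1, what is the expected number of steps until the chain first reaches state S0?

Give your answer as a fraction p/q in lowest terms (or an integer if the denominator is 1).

Answer: 45/13

Derivation:
Let h_i = expected steps to first reach S0 from state i.
Boundary: h_S0 = 0.
First-step equations for the other states:
  h_S1 = 1 + 1/3*h_S0 + 2/9*h_S1 + 4/9*h_S2
  h_S2 = 1 + 2/9*h_S0 + 4/9*h_S1 + 1/3*h_S2

Substituting h_S0 = 0 and rearranging gives the linear system (I - Q) h = 1:
  [7/9, -4/9] . (h_S1, h_S2) = 1
  [-4/9, 2/3] . (h_S1, h_S2) = 1

Solving yields:
  h_S1 = 45/13
  h_S2 = 99/26

Starting state is S1, so the expected hitting time is h_S1 = 45/13.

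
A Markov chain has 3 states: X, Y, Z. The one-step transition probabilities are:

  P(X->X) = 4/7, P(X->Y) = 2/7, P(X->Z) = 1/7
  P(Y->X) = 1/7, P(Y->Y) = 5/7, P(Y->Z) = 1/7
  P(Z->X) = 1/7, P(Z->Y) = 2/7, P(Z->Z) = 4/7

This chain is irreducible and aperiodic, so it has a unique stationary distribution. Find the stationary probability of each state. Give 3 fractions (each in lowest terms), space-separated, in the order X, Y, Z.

Answer: 1/4 1/2 1/4

Derivation:
The stationary distribution satisfies pi = pi * P, i.e.:
  pi_X = 4/7*pi_X + 1/7*pi_Y + 1/7*pi_Z
  pi_Y = 2/7*pi_X + 5/7*pi_Y + 2/7*pi_Z
  pi_Z = 1/7*pi_X + 1/7*pi_Y + 4/7*pi_Z
with normalization: pi_X + pi_Y + pi_Z = 1.

Using the first 2 balance equations plus normalization, the linear system A*pi = b is:
  [-3/7, 1/7, 1/7] . pi = 0
  [2/7, -2/7, 2/7] . pi = 0
  [1, 1, 1] . pi = 1

Solving yields:
  pi_X = 1/4
  pi_Y = 1/2
  pi_Z = 1/4

Verification (pi * P):
  1/4*4/7 + 1/2*1/7 + 1/4*1/7 = 1/4 = pi_X  (ok)
  1/4*2/7 + 1/2*5/7 + 1/4*2/7 = 1/2 = pi_Y  (ok)
  1/4*1/7 + 1/2*1/7 + 1/4*4/7 = 1/4 = pi_Z  (ok)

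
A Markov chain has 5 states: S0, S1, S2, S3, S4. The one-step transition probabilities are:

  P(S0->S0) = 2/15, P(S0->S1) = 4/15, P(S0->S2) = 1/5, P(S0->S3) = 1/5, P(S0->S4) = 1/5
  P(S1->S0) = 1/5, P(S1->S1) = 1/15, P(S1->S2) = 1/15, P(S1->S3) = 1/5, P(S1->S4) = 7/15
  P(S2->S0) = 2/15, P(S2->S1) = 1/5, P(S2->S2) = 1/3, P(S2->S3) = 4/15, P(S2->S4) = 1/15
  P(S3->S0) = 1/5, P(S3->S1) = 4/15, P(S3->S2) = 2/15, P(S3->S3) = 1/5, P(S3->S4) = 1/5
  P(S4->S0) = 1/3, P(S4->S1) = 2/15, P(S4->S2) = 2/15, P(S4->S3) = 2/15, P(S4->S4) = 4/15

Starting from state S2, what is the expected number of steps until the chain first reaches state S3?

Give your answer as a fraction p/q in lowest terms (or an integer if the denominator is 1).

Let h_i = expected steps to first reach S3 from state i.
Boundary: h_S3 = 0.
First-step equations for the other states:
  h_S0 = 1 + 2/15*h_S0 + 4/15*h_S1 + 1/5*h_S2 + 1/5*h_S3 + 1/5*h_S4
  h_S1 = 1 + 1/5*h_S0 + 1/15*h_S1 + 1/15*h_S2 + 1/5*h_S3 + 7/15*h_S4
  h_S2 = 1 + 2/15*h_S0 + 1/5*h_S1 + 1/3*h_S2 + 4/15*h_S3 + 1/15*h_S4
  h_S4 = 1 + 1/3*h_S0 + 2/15*h_S1 + 2/15*h_S2 + 2/15*h_S3 + 4/15*h_S4

Substituting h_S3 = 0 and rearranging gives the linear system (I - Q) h = 1:
  [13/15, -4/15, -1/5, -1/5] . (h_S0, h_S1, h_S2, h_S4) = 1
  [-1/5, 14/15, -1/15, -7/15] . (h_S0, h_S1, h_S2, h_S4) = 1
  [-2/15, -1/5, 2/3, -1/15] . (h_S0, h_S1, h_S2, h_S4) = 1
  [-1/3, -2/15, -2/15, 11/15] . (h_S0, h_S1, h_S2, h_S4) = 1

Solving yields:
  h_S0 = 4980/977
  h_S1 = 5112/977
  h_S2 = 4530/977
  h_S4 = 5349/977

Starting state is S2, so the expected hitting time is h_S2 = 4530/977.

Answer: 4530/977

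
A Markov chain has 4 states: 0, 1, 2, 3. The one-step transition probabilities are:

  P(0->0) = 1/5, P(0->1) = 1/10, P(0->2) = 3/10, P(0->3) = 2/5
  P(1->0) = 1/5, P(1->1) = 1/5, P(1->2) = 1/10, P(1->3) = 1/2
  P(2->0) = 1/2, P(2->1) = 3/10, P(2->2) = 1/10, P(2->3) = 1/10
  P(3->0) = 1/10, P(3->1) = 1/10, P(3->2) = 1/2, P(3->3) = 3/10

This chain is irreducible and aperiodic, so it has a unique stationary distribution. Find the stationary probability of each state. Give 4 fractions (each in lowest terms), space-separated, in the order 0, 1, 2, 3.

Answer: 161/641 110/641 349/1282 391/1282

Derivation:
The stationary distribution satisfies pi = pi * P, i.e.:
  pi_0 = 1/5*pi_0 + 1/5*pi_1 + 1/2*pi_2 + 1/10*pi_3
  pi_1 = 1/10*pi_0 + 1/5*pi_1 + 3/10*pi_2 + 1/10*pi_3
  pi_2 = 3/10*pi_0 + 1/10*pi_1 + 1/10*pi_2 + 1/2*pi_3
  pi_3 = 2/5*pi_0 + 1/2*pi_1 + 1/10*pi_2 + 3/10*pi_3
with normalization: pi_0 + pi_1 + pi_2 + pi_3 = 1.

Using the first 3 balance equations plus normalization, the linear system A*pi = b is:
  [-4/5, 1/5, 1/2, 1/10] . pi = 0
  [1/10, -4/5, 3/10, 1/10] . pi = 0
  [3/10, 1/10, -9/10, 1/2] . pi = 0
  [1, 1, 1, 1] . pi = 1

Solving yields:
  pi_0 = 161/641
  pi_1 = 110/641
  pi_2 = 349/1282
  pi_3 = 391/1282

Verification (pi * P):
  161/641*1/5 + 110/641*1/5 + 349/1282*1/2 + 391/1282*1/10 = 161/641 = pi_0  (ok)
  161/641*1/10 + 110/641*1/5 + 349/1282*3/10 + 391/1282*1/10 = 110/641 = pi_1  (ok)
  161/641*3/10 + 110/641*1/10 + 349/1282*1/10 + 391/1282*1/2 = 349/1282 = pi_2  (ok)
  161/641*2/5 + 110/641*1/2 + 349/1282*1/10 + 391/1282*3/10 = 391/1282 = pi_3  (ok)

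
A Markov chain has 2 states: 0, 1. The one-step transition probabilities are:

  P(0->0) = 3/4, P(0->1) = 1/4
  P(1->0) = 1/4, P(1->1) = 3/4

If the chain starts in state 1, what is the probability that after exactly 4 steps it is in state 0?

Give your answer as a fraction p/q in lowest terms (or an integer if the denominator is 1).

Computing P^4 by repeated multiplication:
P^1 =
  0: [3/4, 1/4]
  1: [1/4, 3/4]
P^2 =
  0: [5/8, 3/8]
  1: [3/8, 5/8]
P^3 =
  0: [9/16, 7/16]
  1: [7/16, 9/16]
P^4 =
  0: [17/32, 15/32]
  1: [15/32, 17/32]

(P^4)[1 -> 0] = 15/32

Answer: 15/32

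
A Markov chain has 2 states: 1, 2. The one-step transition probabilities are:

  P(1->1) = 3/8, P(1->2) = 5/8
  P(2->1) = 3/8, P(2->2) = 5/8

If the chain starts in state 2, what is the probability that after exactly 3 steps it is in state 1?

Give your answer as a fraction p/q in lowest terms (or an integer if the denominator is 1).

Answer: 3/8

Derivation:
Computing P^3 by repeated multiplication:
P^1 =
  1: [3/8, 5/8]
  2: [3/8, 5/8]
P^2 =
  1: [3/8, 5/8]
  2: [3/8, 5/8]
P^3 =
  1: [3/8, 5/8]
  2: [3/8, 5/8]

(P^3)[2 -> 1] = 3/8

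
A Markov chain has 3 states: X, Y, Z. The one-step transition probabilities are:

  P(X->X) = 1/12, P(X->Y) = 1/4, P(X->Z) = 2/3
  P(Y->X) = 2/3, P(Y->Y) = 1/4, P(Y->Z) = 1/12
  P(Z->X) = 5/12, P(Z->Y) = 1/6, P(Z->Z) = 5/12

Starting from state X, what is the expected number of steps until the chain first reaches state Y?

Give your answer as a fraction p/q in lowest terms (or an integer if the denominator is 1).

Answer: 180/37

Derivation:
Let h_i = expected steps to first reach Y from state i.
Boundary: h_Y = 0.
First-step equations for the other states:
  h_X = 1 + 1/12*h_X + 1/4*h_Y + 2/3*h_Z
  h_Z = 1 + 5/12*h_X + 1/6*h_Y + 5/12*h_Z

Substituting h_Y = 0 and rearranging gives the linear system (I - Q) h = 1:
  [11/12, -2/3] . (h_X, h_Z) = 1
  [-5/12, 7/12] . (h_X, h_Z) = 1

Solving yields:
  h_X = 180/37
  h_Z = 192/37

Starting state is X, so the expected hitting time is h_X = 180/37.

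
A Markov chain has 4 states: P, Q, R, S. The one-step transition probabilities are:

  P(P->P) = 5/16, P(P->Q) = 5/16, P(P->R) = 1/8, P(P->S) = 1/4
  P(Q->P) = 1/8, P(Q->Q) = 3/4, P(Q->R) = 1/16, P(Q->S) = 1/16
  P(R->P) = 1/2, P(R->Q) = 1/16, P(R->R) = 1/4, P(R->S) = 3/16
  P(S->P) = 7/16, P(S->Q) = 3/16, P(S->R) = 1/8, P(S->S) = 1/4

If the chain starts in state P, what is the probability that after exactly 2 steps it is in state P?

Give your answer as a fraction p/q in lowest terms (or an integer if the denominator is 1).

Computing P^2 by repeated multiplication:
P^1 =
  P: [5/16, 5/16, 1/8, 1/4]
  Q: [1/8, 3/4, 1/16, 1/16]
  R: [1/2, 1/16, 1/4, 3/16]
  S: [7/16, 3/16, 1/8, 1/4]
P^2 =
  P: [79/256, 99/256, 31/256, 47/256]
  Q: [49/256, 79/128, 11/128, 27/256]
  R: [95/256, 65/256, 39/256, 57/256]
  S: [85/256, 85/256, 33/256, 53/256]

(P^2)[P -> P] = 79/256

Answer: 79/256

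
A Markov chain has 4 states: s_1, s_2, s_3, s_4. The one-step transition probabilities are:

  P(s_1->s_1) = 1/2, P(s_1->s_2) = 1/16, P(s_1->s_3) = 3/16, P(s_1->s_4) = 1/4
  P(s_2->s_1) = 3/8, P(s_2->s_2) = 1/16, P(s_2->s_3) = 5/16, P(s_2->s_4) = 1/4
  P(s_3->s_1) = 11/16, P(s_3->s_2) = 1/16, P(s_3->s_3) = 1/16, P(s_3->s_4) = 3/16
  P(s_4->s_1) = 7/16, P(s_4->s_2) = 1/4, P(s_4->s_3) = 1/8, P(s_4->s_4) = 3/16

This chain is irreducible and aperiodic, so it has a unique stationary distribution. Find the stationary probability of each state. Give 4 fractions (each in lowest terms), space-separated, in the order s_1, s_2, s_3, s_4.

Answer: 1231/2443 256/2443 405/2443 551/2443

Derivation:
The stationary distribution satisfies pi = pi * P, i.e.:
  pi_s_1 = 1/2*pi_s_1 + 3/8*pi_s_2 + 11/16*pi_s_3 + 7/16*pi_s_4
  pi_s_2 = 1/16*pi_s_1 + 1/16*pi_s_2 + 1/16*pi_s_3 + 1/4*pi_s_4
  pi_s_3 = 3/16*pi_s_1 + 5/16*pi_s_2 + 1/16*pi_s_3 + 1/8*pi_s_4
  pi_s_4 = 1/4*pi_s_1 + 1/4*pi_s_2 + 3/16*pi_s_3 + 3/16*pi_s_4
with normalization: pi_s_1 + pi_s_2 + pi_s_3 + pi_s_4 = 1.

Using the first 3 balance equations plus normalization, the linear system A*pi = b is:
  [-1/2, 3/8, 11/16, 7/16] . pi = 0
  [1/16, -15/16, 1/16, 1/4] . pi = 0
  [3/16, 5/16, -15/16, 1/8] . pi = 0
  [1, 1, 1, 1] . pi = 1

Solving yields:
  pi_s_1 = 1231/2443
  pi_s_2 = 256/2443
  pi_s_3 = 405/2443
  pi_s_4 = 551/2443

Verification (pi * P):
  1231/2443*1/2 + 256/2443*3/8 + 405/2443*11/16 + 551/2443*7/16 = 1231/2443 = pi_s_1  (ok)
  1231/2443*1/16 + 256/2443*1/16 + 405/2443*1/16 + 551/2443*1/4 = 256/2443 = pi_s_2  (ok)
  1231/2443*3/16 + 256/2443*5/16 + 405/2443*1/16 + 551/2443*1/8 = 405/2443 = pi_s_3  (ok)
  1231/2443*1/4 + 256/2443*1/4 + 405/2443*3/16 + 551/2443*3/16 = 551/2443 = pi_s_4  (ok)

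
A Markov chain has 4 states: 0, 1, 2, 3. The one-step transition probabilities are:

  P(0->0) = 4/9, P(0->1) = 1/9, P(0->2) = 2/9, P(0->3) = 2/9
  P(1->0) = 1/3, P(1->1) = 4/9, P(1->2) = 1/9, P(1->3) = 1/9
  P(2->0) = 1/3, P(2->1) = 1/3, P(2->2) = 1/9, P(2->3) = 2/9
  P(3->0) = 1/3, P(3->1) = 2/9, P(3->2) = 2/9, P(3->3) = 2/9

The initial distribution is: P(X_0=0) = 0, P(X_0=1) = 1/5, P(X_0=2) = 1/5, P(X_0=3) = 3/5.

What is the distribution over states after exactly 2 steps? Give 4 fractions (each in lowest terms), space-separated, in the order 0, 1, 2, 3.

Propagating the distribution step by step (d_{t+1} = d_t * P):
d_0 = (0=0, 1=1/5, 2=1/5, 3=3/5)
  d_1[0] = 0*4/9 + 1/5*1/3 + 1/5*1/3 + 3/5*1/3 = 1/3
  d_1[1] = 0*1/9 + 1/5*4/9 + 1/5*1/3 + 3/5*2/9 = 13/45
  d_1[2] = 0*2/9 + 1/5*1/9 + 1/5*1/9 + 3/5*2/9 = 8/45
  d_1[3] = 0*2/9 + 1/5*1/9 + 1/5*2/9 + 3/5*2/9 = 1/5
d_1 = (0=1/3, 1=13/45, 2=8/45, 3=1/5)
  d_2[0] = 1/3*4/9 + 13/45*1/3 + 8/45*1/3 + 1/5*1/3 = 10/27
  d_2[1] = 1/3*1/9 + 13/45*4/9 + 8/45*1/3 + 1/5*2/9 = 109/405
  d_2[2] = 1/3*2/9 + 13/45*1/9 + 8/45*1/9 + 1/5*2/9 = 23/135
  d_2[3] = 1/3*2/9 + 13/45*1/9 + 8/45*2/9 + 1/5*2/9 = 77/405
d_2 = (0=10/27, 1=109/405, 2=23/135, 3=77/405)

Answer: 10/27 109/405 23/135 77/405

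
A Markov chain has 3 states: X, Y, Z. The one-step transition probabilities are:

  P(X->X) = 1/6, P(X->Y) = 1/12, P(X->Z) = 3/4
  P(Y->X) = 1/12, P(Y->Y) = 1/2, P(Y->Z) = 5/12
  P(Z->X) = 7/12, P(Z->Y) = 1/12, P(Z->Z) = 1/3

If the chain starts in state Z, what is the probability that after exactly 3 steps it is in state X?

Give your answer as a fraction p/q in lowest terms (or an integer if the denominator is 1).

Computing P^3 by repeated multiplication:
P^1 =
  X: [1/6, 1/12, 3/4]
  Y: [1/12, 1/2, 5/12]
  Z: [7/12, 1/12, 1/3]
P^2 =
  X: [17/36, 17/144, 59/144]
  Y: [43/144, 7/24, 59/144]
  Z: [43/144, 17/144, 7/12]
P^3 =
  X: [283/864, 229/1728, 311/576]
  Y: [541/1728, 59/288, 833/1728]
  Z: [691/1728, 229/1728, 101/216]

(P^3)[Z -> X] = 691/1728

Answer: 691/1728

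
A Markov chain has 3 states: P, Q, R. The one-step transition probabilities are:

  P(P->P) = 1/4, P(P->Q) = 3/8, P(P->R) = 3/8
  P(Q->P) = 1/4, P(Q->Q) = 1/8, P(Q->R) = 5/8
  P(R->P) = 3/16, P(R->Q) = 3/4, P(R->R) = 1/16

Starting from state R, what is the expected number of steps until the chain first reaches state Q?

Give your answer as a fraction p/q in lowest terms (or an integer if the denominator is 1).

Answer: 40/27

Derivation:
Let h_i = expected steps to first reach Q from state i.
Boundary: h_Q = 0.
First-step equations for the other states:
  h_P = 1 + 1/4*h_P + 3/8*h_Q + 3/8*h_R
  h_R = 1 + 3/16*h_P + 3/4*h_Q + 1/16*h_R

Substituting h_Q = 0 and rearranging gives the linear system (I - Q) h = 1:
  [3/4, -3/8] . (h_P, h_R) = 1
  [-3/16, 15/16] . (h_P, h_R) = 1

Solving yields:
  h_P = 56/27
  h_R = 40/27

Starting state is R, so the expected hitting time is h_R = 40/27.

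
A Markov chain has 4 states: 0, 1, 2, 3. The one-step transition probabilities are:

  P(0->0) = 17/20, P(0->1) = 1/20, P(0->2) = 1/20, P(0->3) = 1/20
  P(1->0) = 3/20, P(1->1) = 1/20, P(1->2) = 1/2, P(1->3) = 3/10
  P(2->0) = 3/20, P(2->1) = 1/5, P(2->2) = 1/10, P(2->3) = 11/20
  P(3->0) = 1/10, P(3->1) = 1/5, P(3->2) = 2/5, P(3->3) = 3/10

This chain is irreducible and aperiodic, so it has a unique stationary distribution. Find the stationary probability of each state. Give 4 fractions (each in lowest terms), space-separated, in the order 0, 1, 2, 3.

The stationary distribution satisfies pi = pi * P, i.e.:
  pi_0 = 17/20*pi_0 + 3/20*pi_1 + 3/20*pi_2 + 1/10*pi_3
  pi_1 = 1/20*pi_0 + 1/20*pi_1 + 1/5*pi_2 + 1/5*pi_3
  pi_2 = 1/20*pi_0 + 1/2*pi_1 + 1/10*pi_2 + 2/5*pi_3
  pi_3 = 1/20*pi_0 + 3/10*pi_1 + 11/20*pi_2 + 3/10*pi_3
with normalization: pi_0 + pi_1 + pi_2 + pi_3 = 1.

Using the first 3 balance equations plus normalization, the linear system A*pi = b is:
  [-3/20, 3/20, 3/20, 1/10] . pi = 0
  [1/20, -19/20, 1/5, 1/5] . pi = 0
  [1/20, 1/2, -9/10, 2/5] . pi = 0
  [1, 1, 1, 1] . pi = 1

Solving yields:
  pi_0 = 1492/3235
  pi_1 = 368/3235
  pi_2 = 622/3235
  pi_3 = 753/3235

Verification (pi * P):
  1492/3235*17/20 + 368/3235*3/20 + 622/3235*3/20 + 753/3235*1/10 = 1492/3235 = pi_0  (ok)
  1492/3235*1/20 + 368/3235*1/20 + 622/3235*1/5 + 753/3235*1/5 = 368/3235 = pi_1  (ok)
  1492/3235*1/20 + 368/3235*1/2 + 622/3235*1/10 + 753/3235*2/5 = 622/3235 = pi_2  (ok)
  1492/3235*1/20 + 368/3235*3/10 + 622/3235*11/20 + 753/3235*3/10 = 753/3235 = pi_3  (ok)

Answer: 1492/3235 368/3235 622/3235 753/3235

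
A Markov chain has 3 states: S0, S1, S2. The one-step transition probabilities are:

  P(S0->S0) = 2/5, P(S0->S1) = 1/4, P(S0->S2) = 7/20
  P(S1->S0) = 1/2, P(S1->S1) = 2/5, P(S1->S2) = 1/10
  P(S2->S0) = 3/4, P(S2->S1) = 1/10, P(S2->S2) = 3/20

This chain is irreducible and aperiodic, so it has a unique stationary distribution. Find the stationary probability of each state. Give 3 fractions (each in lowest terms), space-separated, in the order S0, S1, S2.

Answer: 200/393 33/131 94/393

Derivation:
The stationary distribution satisfies pi = pi * P, i.e.:
  pi_S0 = 2/5*pi_S0 + 1/2*pi_S1 + 3/4*pi_S2
  pi_S1 = 1/4*pi_S0 + 2/5*pi_S1 + 1/10*pi_S2
  pi_S2 = 7/20*pi_S0 + 1/10*pi_S1 + 3/20*pi_S2
with normalization: pi_S0 + pi_S1 + pi_S2 = 1.

Using the first 2 balance equations plus normalization, the linear system A*pi = b is:
  [-3/5, 1/2, 3/4] . pi = 0
  [1/4, -3/5, 1/10] . pi = 0
  [1, 1, 1] . pi = 1

Solving yields:
  pi_S0 = 200/393
  pi_S1 = 33/131
  pi_S2 = 94/393

Verification (pi * P):
  200/393*2/5 + 33/131*1/2 + 94/393*3/4 = 200/393 = pi_S0  (ok)
  200/393*1/4 + 33/131*2/5 + 94/393*1/10 = 33/131 = pi_S1  (ok)
  200/393*7/20 + 33/131*1/10 + 94/393*3/20 = 94/393 = pi_S2  (ok)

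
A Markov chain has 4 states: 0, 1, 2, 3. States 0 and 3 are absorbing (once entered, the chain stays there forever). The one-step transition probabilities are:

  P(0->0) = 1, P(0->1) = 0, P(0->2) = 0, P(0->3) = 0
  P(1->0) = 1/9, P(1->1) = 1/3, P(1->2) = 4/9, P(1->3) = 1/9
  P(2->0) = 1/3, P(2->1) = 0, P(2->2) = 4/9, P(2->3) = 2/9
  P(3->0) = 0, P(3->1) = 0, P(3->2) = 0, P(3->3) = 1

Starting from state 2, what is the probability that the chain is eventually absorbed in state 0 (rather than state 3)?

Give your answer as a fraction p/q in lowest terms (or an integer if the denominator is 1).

Let a_i = P(absorbed in 0 | start in state i).
Boundary conditions: a_0 = 1, a_3 = 0.
For each transient state i, a_i = sum_j P(i->j) * a_j:
  a_1 = 1/9*a_0 + 1/3*a_1 + 4/9*a_2 + 1/9*a_3
  a_2 = 1/3*a_0 + 0*a_1 + 4/9*a_2 + 2/9*a_3

Substituting a_0 = 1 and a_3 = 0, rearrange to (I - Q) a = r where r[i] = P(i -> 0):
  [2/3, -4/9] . (a_1, a_2) = 1/9
  [0, 5/9] . (a_1, a_2) = 1/3

Solving yields:
  a_1 = 17/30
  a_2 = 3/5

Starting state is 2, so the absorption probability is a_2 = 3/5.

Answer: 3/5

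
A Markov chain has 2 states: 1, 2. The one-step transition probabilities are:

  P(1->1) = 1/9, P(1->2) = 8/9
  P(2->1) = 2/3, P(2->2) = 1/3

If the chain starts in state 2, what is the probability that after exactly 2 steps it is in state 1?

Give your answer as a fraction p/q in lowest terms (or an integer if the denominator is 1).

Computing P^2 by repeated multiplication:
P^1 =
  1: [1/9, 8/9]
  2: [2/3, 1/3]
P^2 =
  1: [49/81, 32/81]
  2: [8/27, 19/27]

(P^2)[2 -> 1] = 8/27

Answer: 8/27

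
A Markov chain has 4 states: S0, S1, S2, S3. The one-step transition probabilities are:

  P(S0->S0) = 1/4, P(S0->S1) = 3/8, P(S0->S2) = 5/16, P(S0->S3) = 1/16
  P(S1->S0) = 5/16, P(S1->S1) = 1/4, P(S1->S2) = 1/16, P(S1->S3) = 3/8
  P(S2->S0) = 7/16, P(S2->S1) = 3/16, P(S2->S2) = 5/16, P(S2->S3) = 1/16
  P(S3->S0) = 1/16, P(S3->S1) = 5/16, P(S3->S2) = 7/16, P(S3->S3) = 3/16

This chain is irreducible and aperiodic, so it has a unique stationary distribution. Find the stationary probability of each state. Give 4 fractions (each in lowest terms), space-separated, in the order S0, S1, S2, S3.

Answer: 566/1987 556/1987 1049/3974 681/3974

Derivation:
The stationary distribution satisfies pi = pi * P, i.e.:
  pi_S0 = 1/4*pi_S0 + 5/16*pi_S1 + 7/16*pi_S2 + 1/16*pi_S3
  pi_S1 = 3/8*pi_S0 + 1/4*pi_S1 + 3/16*pi_S2 + 5/16*pi_S3
  pi_S2 = 5/16*pi_S0 + 1/16*pi_S1 + 5/16*pi_S2 + 7/16*pi_S3
  pi_S3 = 1/16*pi_S0 + 3/8*pi_S1 + 1/16*pi_S2 + 3/16*pi_S3
with normalization: pi_S0 + pi_S1 + pi_S2 + pi_S3 = 1.

Using the first 3 balance equations plus normalization, the linear system A*pi = b is:
  [-3/4, 5/16, 7/16, 1/16] . pi = 0
  [3/8, -3/4, 3/16, 5/16] . pi = 0
  [5/16, 1/16, -11/16, 7/16] . pi = 0
  [1, 1, 1, 1] . pi = 1

Solving yields:
  pi_S0 = 566/1987
  pi_S1 = 556/1987
  pi_S2 = 1049/3974
  pi_S3 = 681/3974

Verification (pi * P):
  566/1987*1/4 + 556/1987*5/16 + 1049/3974*7/16 + 681/3974*1/16 = 566/1987 = pi_S0  (ok)
  566/1987*3/8 + 556/1987*1/4 + 1049/3974*3/16 + 681/3974*5/16 = 556/1987 = pi_S1  (ok)
  566/1987*5/16 + 556/1987*1/16 + 1049/3974*5/16 + 681/3974*7/16 = 1049/3974 = pi_S2  (ok)
  566/1987*1/16 + 556/1987*3/8 + 1049/3974*1/16 + 681/3974*3/16 = 681/3974 = pi_S3  (ok)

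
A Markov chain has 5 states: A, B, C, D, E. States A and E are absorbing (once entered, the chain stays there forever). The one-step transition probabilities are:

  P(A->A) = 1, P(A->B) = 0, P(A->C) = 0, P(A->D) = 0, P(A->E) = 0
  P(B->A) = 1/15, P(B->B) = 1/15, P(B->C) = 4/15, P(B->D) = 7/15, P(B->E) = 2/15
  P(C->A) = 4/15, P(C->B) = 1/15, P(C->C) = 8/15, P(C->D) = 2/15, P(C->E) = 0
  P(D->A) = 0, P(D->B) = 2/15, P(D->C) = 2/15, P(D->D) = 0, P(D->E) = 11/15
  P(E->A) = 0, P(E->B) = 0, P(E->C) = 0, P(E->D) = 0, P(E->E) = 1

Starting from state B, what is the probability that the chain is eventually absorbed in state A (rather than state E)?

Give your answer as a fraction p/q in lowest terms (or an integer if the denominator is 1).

Let a_i = P(absorbed in A | start in state i).
Boundary conditions: a_A = 1, a_E = 0.
For each transient state i, a_i = sum_j P(i->j) * a_j:
  a_B = 1/15*a_A + 1/15*a_B + 4/15*a_C + 7/15*a_D + 2/15*a_E
  a_C = 4/15*a_A + 1/15*a_B + 8/15*a_C + 2/15*a_D + 0*a_E
  a_D = 0*a_A + 2/15*a_B + 2/15*a_C + 0*a_D + 11/15*a_E

Substituting a_A = 1 and a_E = 0, rearrange to (I - Q) a = r where r[i] = P(i -> A):
  [14/15, -4/15, -7/15] . (a_B, a_C, a_D) = 1/15
  [-1/15, 7/15, -2/15] . (a_B, a_C, a_D) = 4/15
  [-2/15, -2/15, 1] . (a_B, a_C, a_D) = 0

Solving yields:
  a_B = 397/1226
  a_C = 803/1226
  a_D = 80/613

Starting state is B, so the absorption probability is a_B = 397/1226.

Answer: 397/1226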